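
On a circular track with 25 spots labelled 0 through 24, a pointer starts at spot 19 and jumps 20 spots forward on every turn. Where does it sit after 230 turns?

19

230·20 = 4600.
4600 mod 25 = 0 (since 184·25 = 4600).
(19 + 0) mod 25 = 19.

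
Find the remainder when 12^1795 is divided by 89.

By repeated squaring mod 89: 12^1≡12, 12^2≡55, 12^4≡88, 12^8≡1, 12^16≡1, 12^32≡1, 12^64≡1, 12^128≡1, 12^256≡1, 12^512≡1, 12^1024≡1.
Since 1795 = 1 + 2 + 256 + 512 + 1024 in binary, 12^1795 ≡ 12·55·1·1·1 ≡ 37 (mod 89).

37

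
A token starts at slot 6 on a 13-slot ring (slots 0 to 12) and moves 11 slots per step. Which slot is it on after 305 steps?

305·11 = 3355.
Dividing 3355 by 13 gives quotient 258 and remainder 1.
(6 + 1) mod 13 = 7.

7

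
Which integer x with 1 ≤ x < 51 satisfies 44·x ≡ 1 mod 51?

29

51 = 1·44 + 7
44 = 6·7 + 2
7 = 3·2 + 1
2 = 2·1 + 0
Back-substituting gives 44·29 ≡ 1 (mod 51).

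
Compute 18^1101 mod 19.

18

Successive squares of 18 mod 19: 18^1≡18, 18^2≡1, 18^4≡1, 18^8≡1, 18^16≡1, 18^32≡1, 18^64≡1, 18^128≡1, 18^256≡1, 18^512≡1, 18^1024≡1.
Since 1101 = 1 + 4 + 8 + 64 + 1024 in binary, 18^1101 ≡ 18·1·1·1·1 ≡ 18 (mod 19).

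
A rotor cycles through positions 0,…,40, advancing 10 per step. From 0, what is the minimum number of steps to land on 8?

The inverse of 10 mod 41 is 37 (since 10·37 = 370 ≡ 1).
Multiplying both sides by 37: x ≡ 37·8 = 296 ≡ 9 (mod 41).

9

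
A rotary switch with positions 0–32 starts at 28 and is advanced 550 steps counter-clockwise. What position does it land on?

550 mod 33 = 22 (since 16·33 = 528).
(28 − 22) mod 33 = 6.

6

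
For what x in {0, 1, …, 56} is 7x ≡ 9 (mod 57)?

7⁻¹ ≡ 49 (mod 57) because 7·49 = 343 = 6·57 + 1.
So x ≡ 49·9 = 441 ≡ 42 (mod 57).

42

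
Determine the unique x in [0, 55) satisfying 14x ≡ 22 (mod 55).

The inverse of 14 mod 55 is 4 (since 14·4 = 56 ≡ 1).
So x ≡ 4·22 = 88 ≡ 33 (mod 55).
Check: 14·33 = 462 = 8·55 + 22.

33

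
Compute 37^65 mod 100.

57

Square-and-reduce mod 100: 37^1≡37, 37^2≡69, 37^4≡61, 37^8≡21, 37^16≡41, 37^32≡81, 37^64≡61.
65 = 1 + 64, so 37^65 ≡ 37·61 ≡ 57 (mod 100).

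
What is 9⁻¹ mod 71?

9·8 = 72 = 1·71 + 1, so 9⁻¹ ≡ 8 (mod 71).

8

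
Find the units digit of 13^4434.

9

The units digit of 13^n cycles with period 4: 3, 9, 7, 1, …
4434 leaves remainder 2 on division by 4, so 13^4434 ends in 9.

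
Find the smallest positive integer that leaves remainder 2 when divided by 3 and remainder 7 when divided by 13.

20

Since 13·1 ≡ 1 (mod 3), take x = 7 + 13·((2−7)·1 mod 3) = 7 + 13·1 = 20.
Check: 20 mod 3 = 2, 20 mod 13 = 7.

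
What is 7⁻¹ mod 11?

8

11 = 1·7 + 4
7 = 1·4 + 3
4 = 1·3 + 1
3 = 3·1 + 0
Back-substituting gives 7·8 ≡ 1 (mod 11).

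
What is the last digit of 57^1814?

Powers of 7 mod 10 repeat with period 4: 7, 9, 3, 1.
1814 mod 4 = 2, so the last digit matches 7^2 = 9.

9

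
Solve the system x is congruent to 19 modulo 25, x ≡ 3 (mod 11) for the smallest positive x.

x ≡ 3 (mod 11) gives x ∈ {3, 14, 25, 36, 47, 58, 69}.
The first of these with x mod 25 = 19 is 69.

69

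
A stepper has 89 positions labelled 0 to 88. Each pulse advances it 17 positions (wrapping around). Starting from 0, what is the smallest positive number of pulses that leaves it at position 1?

17·21 = 357 = 4·89 + 1, so 17⁻¹ ≡ 21 (mod 89).

21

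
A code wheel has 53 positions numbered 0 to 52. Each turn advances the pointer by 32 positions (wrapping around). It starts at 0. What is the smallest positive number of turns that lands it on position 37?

26

32⁻¹ ≡ 5 (mod 53) because 32·5 = 160 = 3·53 + 1.
Multiplying both sides by 5: x ≡ 5·37 = 185 ≡ 26 (mod 53).
Check: 32·26 = 832 = 15·53 + 37.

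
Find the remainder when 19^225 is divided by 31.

1

Successive squares of 19 mod 31: 19^1≡19, 19^2≡20, 19^4≡28, 19^8≡9, 19^16≡19, 19^32≡20, 19^64≡28, 19^128≡9.
225 = 1 + 32 + 64 + 128, so 19^225 ≡ 19·20·28·9 ≡ 1 (mod 31).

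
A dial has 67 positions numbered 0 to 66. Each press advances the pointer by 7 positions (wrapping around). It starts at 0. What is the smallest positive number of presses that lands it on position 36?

The inverse of 7 mod 67 is 48 (since 7·48 = 336 ≡ 1).
So x ≡ 48·36 = 1728 ≡ 53 (mod 67).

53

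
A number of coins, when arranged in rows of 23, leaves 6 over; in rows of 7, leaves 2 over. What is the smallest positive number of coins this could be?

x ≡ 2 (mod 7) gives x ∈ {2, 9, 16, 23, 30, 37, 44, 51, …}.
The first of these with x mod 23 = 6 is 121.

121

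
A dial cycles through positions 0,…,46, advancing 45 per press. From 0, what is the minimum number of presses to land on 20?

45⁻¹ ≡ 23 (mod 47) because 45·23 = 1035 = 22·47 + 1.
So x ≡ 23·20 = 460 ≡ 37 (mod 47).
Check: 45·37 = 1665 = 35·47 + 20.

37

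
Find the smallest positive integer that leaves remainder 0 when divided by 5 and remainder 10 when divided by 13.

x ≡ 0 (mod 5) gives x ∈ {0, 5, 10}.
The first of these with x mod 13 = 10 is 10.

10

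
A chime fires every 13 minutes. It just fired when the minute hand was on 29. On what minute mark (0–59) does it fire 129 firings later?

129·13 = 1677.
1677 = 27·60 + 57, so 1677 mod 60 = 57.
(29 + 57) mod 60 = 26.

26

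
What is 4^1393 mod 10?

4

Powers of 4 mod 10 repeat with period 2: 4, 6.
1393 mod 2 = 1, so the last digit matches 4^1 = 4.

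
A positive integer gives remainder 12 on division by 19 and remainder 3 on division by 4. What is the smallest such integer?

31

Since 4·5 ≡ 1 (mod 19), take x = 3 + 4·((12−3)·5 mod 19) = 3 + 4·7 = 31.
Check: 31 mod 19 = 12, 31 mod 4 = 3.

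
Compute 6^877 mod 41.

By repeated squaring mod 41: 6^1≡6, 6^2≡36, 6^4≡25, 6^8≡10, 6^16≡18, 6^32≡37, 6^64≡16, 6^128≡10, 6^256≡18, 6^512≡37.
Since 877 = 1 + 4 + 8 + 32 + 64 + 256 + 512 in binary, 6^877 ≡ 6·25·10·37·16·18·37 ≡ 15 (mod 41).

15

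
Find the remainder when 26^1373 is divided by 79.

20

By repeated squaring mod 79: 26^1≡26, 26^2≡44, 26^4≡40, 26^8≡20, 26^16≡5, 26^32≡25, 26^64≡72, 26^128≡49, 26^256≡31, 26^512≡13, 26^1024≡11.
1373 = 1 + 4 + 8 + 16 + 64 + 256 + 1024, so 26^1373 ≡ 26·40·20·5·72·31·11 ≡ 20 (mod 79).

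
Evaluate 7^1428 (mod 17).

Square-and-reduce mod 17: 7^1≡7, 7^2≡15, 7^4≡4, 7^8≡16, 7^16≡1, 7^32≡1, 7^64≡1, 7^128≡1, 7^256≡1, 7^512≡1, 7^1024≡1.
1428 = 4 + 16 + 128 + 256 + 1024, so 7^1428 ≡ 4·1·1·1·1 ≡ 4 (mod 17).

4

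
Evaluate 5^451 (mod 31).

5

Square-and-reduce mod 31: 5^1≡5, 5^2≡25, 5^4≡5, 5^8≡25, 5^16≡5, 5^32≡25, 5^64≡5, 5^128≡25, 5^256≡5.
451 = 1 + 2 + 64 + 128 + 256, so 5^451 ≡ 5·25·5·25·5 ≡ 5 (mod 31).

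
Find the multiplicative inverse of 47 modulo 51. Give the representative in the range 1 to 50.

51 = 1·47 + 4
47 = 11·4 + 3
4 = 1·3 + 1
3 = 3·1 + 0
Back-substituting gives 47·38 ≡ 1 (mod 51).

38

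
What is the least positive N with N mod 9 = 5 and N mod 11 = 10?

32

Since 11·5 ≡ 1 (mod 9), take x = 10 + 11·((5−10)·5 mod 9) = 10 + 11·2 = 32.
Check: 32 mod 9 = 5, 32 mod 11 = 10.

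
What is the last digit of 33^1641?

The units digit of 33^n cycles with period 4: 3, 9, 7, 1, …
1641 leaves remainder 1 on division by 4, so 33^1641 ends in 3.

3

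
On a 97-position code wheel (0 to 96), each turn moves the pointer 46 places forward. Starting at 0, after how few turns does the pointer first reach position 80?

65

The inverse of 46 mod 97 is 19 (since 46·19 = 874 ≡ 1).
Multiplying both sides by 19: x ≡ 19·80 = 1520 ≡ 65 (mod 97).
Check: 46·65 = 2990 = 30·97 + 80.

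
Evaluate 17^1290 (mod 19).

11

By repeated squaring mod 19: 17^1≡17, 17^2≡4, 17^4≡16, 17^8≡9, 17^16≡5, 17^32≡6, 17^64≡17, 17^128≡4, 17^256≡16, 17^512≡9, 17^1024≡5.
1290 = 2 + 8 + 256 + 1024, so 17^1290 ≡ 4·9·16·5 ≡ 11 (mod 19).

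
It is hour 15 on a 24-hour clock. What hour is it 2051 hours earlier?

2051 = 85·24 + 11, so 2051 mod 24 = 11.
(15 − 11) mod 24 = 4.

4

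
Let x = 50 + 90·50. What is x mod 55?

40

90·50 = 4500.
4500 − 81·55 = 45, so 4500 ≡ 45 (mod 55).
(50 + 45) mod 55 = 40.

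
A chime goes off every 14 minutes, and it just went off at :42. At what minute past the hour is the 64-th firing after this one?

64·14 = 896.
Dividing 896 by 60 gives quotient 14 and remainder 56.
(42 + 56) mod 60 = 38.

38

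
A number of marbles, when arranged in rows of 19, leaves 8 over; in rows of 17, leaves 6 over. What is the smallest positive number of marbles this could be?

312

x ≡ 6 (mod 17) gives x ∈ {6, 23, 40, 57, 74, 91, 108, 125, …}.
The first of these with x mod 19 = 8 is 312.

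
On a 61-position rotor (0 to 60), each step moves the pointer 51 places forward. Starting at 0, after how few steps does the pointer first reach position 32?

The inverse of 51 mod 61 is 6 (since 51·6 = 306 ≡ 1).
Multiplying both sides by 6: x ≡ 6·32 = 192 ≡ 9 (mod 61).
Check: 51·9 = 459 = 7·61 + 32.

9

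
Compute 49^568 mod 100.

Square-and-reduce mod 100: 49^1≡49, 49^2≡1, 49^4≡1, 49^8≡1, 49^16≡1, 49^32≡1, 49^64≡1, 49^128≡1, 49^256≡1, 49^512≡1.
568 = 8 + 16 + 32 + 512, so 49^568 ≡ 1·1·1·1 ≡ 1 (mod 100).

1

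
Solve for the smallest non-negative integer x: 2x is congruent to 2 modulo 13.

2⁻¹ ≡ 7 (mod 13) because 2·7 = 14 = 1·13 + 1.
Multiplying both sides by 7: x ≡ 7·2 = 14 ≡ 1 (mod 13).

1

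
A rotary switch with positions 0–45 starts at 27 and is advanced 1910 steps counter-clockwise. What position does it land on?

3

1910 = 41·46 + 24, so 1910 mod 46 = 24.
(27 − 24) mod 46 = 3.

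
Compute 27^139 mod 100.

By repeated squaring mod 100: 27^1≡27, 27^2≡29, 27^4≡41, 27^8≡81, 27^16≡61, 27^32≡21, 27^64≡41, 27^128≡81.
139 = 1 + 2 + 8 + 128, so 27^139 ≡ 27·29·81·81 ≡ 63 (mod 100).

63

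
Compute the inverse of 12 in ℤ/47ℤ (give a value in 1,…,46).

47 = 3·12 + 11
12 = 1·11 + 1
11 = 11·1 + 0
Back-substituting gives 12·4 ≡ 1 (mod 47).

4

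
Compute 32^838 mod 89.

45

Square-and-reduce mod 89: 32^1≡32, 32^2≡45, 32^4≡67, 32^8≡39, 32^16≡8, 32^32≡64, 32^64≡2, 32^128≡4, 32^256≡16, 32^512≡78.
Since 838 = 2 + 4 + 64 + 256 + 512 in binary, 32^838 ≡ 45·67·2·16·78 ≡ 45 (mod 89).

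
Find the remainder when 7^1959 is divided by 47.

4

By repeated squaring mod 47: 7^1≡7, 7^2≡2, 7^4≡4, 7^8≡16, 7^16≡21, 7^32≡18, 7^64≡42, 7^128≡25, 7^256≡14, 7^512≡8, 7^1024≡17.
1959 = 1 + 2 + 4 + 32 + 128 + 256 + 512 + 1024, so 7^1959 ≡ 7·2·4·18·25·14·8·17 ≡ 4 (mod 47).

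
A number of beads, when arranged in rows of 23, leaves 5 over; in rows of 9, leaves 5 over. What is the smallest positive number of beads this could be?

x ≡ 5 (mod 9) gives x ∈ {5}.
The first of these with x mod 23 = 5 is 5.

5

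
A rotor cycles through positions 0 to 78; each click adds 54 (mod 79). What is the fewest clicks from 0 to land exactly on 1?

60

79 = 1·54 + 25
54 = 2·25 + 4
25 = 6·4 + 1
4 = 4·1 + 0
Back-substituting gives 54·60 ≡ 1 (mod 79).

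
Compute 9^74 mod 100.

Successive squares of 9 mod 100: 9^1≡9, 9^2≡81, 9^4≡61, 9^8≡21, 9^16≡41, 9^32≡81, 9^64≡61.
74 = 2 + 8 + 64, so 9^74 ≡ 81·21·61 ≡ 61 (mod 100).

61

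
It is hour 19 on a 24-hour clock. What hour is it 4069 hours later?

4069 − 169·24 = 13, so 4069 ≡ 13 (mod 24).
(19 + 13) mod 24 = 8.

8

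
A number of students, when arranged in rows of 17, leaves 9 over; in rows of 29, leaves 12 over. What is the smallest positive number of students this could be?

x ≡ 9 (mod 17) gives x ∈ {9, 26, 43, 60, 77, 94, 111, 128}.
The first of these with x mod 29 = 12 is 128.

128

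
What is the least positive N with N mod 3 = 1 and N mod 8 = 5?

x ≡ 1 (mod 3) gives x ∈ {1, 4, 7, 10, 13}.
The first of these with x mod 8 = 5 is 13.

13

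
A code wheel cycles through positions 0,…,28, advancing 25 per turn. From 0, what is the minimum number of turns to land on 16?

The inverse of 25 mod 29 is 7 (since 25·7 = 175 ≡ 1).
So x ≡ 7·16 = 112 ≡ 25 (mod 29).
Check: 25·25 = 625 = 21·29 + 16.

25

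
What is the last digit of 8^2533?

8

Powers of 8 mod 10 repeat with period 4: 8, 4, 2, 6.
2533 leaves remainder 1 on division by 4, so 8^2533 ends in 8.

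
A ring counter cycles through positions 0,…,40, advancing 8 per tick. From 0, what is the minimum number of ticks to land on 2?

31

The inverse of 8 mod 41 is 36 (since 8·36 = 288 ≡ 1).
So x ≡ 36·2 = 72 ≡ 31 (mod 41).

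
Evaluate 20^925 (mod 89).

By repeated squaring mod 89: 20^1≡20, 20^2≡44, 20^4≡67, 20^8≡39, 20^16≡8, 20^32≡64, 20^64≡2, 20^128≡4, 20^256≡16, 20^512≡78.
925 = 1 + 4 + 8 + 16 + 128 + 256 + 512, so 20^925 ≡ 20·67·39·8·4·16·78 ≡ 20 (mod 89).

20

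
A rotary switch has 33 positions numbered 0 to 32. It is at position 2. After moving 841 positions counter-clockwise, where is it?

19

841 = 25·33 + 16, so 841 mod 33 = 16.
(2 − 16) mod 33 = 19.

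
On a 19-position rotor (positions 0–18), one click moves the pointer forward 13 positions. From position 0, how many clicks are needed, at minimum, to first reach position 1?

19 = 1·13 + 6
13 = 2·6 + 1
6 = 6·1 + 0
Back-substituting gives 13·3 ≡ 1 (mod 19).

3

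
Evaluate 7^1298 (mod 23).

By repeated squaring mod 23: 7^1≡7, 7^2≡3, 7^4≡9, 7^8≡12, 7^16≡6, 7^32≡13, 7^64≡8, 7^128≡18, 7^256≡2, 7^512≡4, 7^1024≡16.
Since 1298 = 2 + 16 + 256 + 1024 in binary, 7^1298 ≡ 3·6·2·16 ≡ 1 (mod 23).

1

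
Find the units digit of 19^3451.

9

Powers of 9 mod 10 repeat with period 2: 9, 1.
3451 mod 2 = 1, so the last digit matches 9^1 = 9.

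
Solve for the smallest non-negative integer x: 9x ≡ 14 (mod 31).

The inverse of 9 mod 31 is 7 (since 9·7 = 63 ≡ 1).
So x ≡ 7·14 = 98 ≡ 5 (mod 31).

5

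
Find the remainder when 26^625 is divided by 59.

17

Square-and-reduce mod 59: 26^1≡26, 26^2≡27, 26^4≡21, 26^8≡28, 26^16≡17, 26^32≡53, 26^64≡36, 26^128≡57, 26^256≡4, 26^512≡16.
625 = 1 + 16 + 32 + 64 + 512, so 26^625 ≡ 26·17·53·36·16 ≡ 17 (mod 59).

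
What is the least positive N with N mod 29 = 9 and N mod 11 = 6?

Since 11·8 ≡ 1 (mod 29), take x = 6 + 11·((9−6)·8 mod 29) = 6 + 11·24 = 270.
Check: 270 mod 29 = 9, 270 mod 11 = 6.

270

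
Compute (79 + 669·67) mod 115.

669·67 = 44823.
44823 = 389·115 + 88, so 44823 mod 115 = 88.
(79 + 88) mod 115 = 52.

52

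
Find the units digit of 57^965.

The units digit of 57^n cycles with period 4: 7, 9, 3, 1, …
965 leaves remainder 1 on division by 4, so 57^965 ends in 7.

7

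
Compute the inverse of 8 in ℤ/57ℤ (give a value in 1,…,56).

57 = 7·8 + 1
8 = 8·1 + 0
Back-substituting gives 8·50 ≡ 1 (mod 57).

50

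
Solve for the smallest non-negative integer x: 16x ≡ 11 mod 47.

33

16⁻¹ ≡ 3 (mod 47) because 16·3 = 48 = 1·47 + 1.
So x ≡ 3·11 = 33 ≡ 33 (mod 47).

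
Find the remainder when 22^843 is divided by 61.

34

Successive squares of 22 mod 61: 22^1≡22, 22^2≡57, 22^4≡16, 22^8≡12, 22^16≡22, 22^32≡57, 22^64≡16, 22^128≡12, 22^256≡22, 22^512≡57.
843 = 1 + 2 + 8 + 64 + 256 + 512, so 22^843 ≡ 22·57·12·16·22·57 ≡ 34 (mod 61).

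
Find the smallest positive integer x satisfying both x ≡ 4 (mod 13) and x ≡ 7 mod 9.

43

x ≡ 7 (mod 9) gives x ∈ {7, 16, 25, 34, 43}.
The first of these with x mod 13 = 4 is 43.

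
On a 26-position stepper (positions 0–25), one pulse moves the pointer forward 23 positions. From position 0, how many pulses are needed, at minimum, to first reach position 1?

23·17 = 391 = 15·26 + 1, so 23⁻¹ ≡ 17 (mod 26).

17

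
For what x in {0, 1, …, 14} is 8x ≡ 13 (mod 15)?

8⁻¹ ≡ 2 (mod 15) because 8·2 = 16 = 1·15 + 1.
Multiplying both sides by 2: x ≡ 2·13 = 26 ≡ 11 (mod 15).

11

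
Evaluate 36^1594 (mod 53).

By repeated squaring mod 53: 36^1≡36, 36^2≡24, 36^4≡46, 36^8≡49, 36^16≡16, 36^32≡44, 36^64≡28, 36^128≡42, 36^256≡15, 36^512≡13, 36^1024≡10.
1594 = 2 + 8 + 16 + 32 + 512 + 1024, so 36^1594 ≡ 24·49·16·44·13·10 ≡ 49 (mod 53).

49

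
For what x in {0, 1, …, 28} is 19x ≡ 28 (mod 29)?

3

19⁻¹ ≡ 26 (mod 29) because 19·26 = 494 = 17·29 + 1.
Multiplying both sides by 26: x ≡ 26·28 = 728 ≡ 3 (mod 29).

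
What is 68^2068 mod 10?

6

Last digits of 8^n: 8, 4, 2, 6 (period 4).
2068 leaves remainder 0 on division by 4, so 68^2068 ends in 6.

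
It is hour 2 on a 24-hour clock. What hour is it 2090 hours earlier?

Dividing 2090 by 24 gives quotient 87 and remainder 2.
(2 − 2) mod 24 = 0.

0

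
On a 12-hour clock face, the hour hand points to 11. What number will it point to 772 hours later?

772 = 64·12 + 4, so 772 mod 12 = 4.
11 + 4 → 3 on a 12-hour dial.

3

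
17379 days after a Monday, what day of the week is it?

Dividing 17379 by 7 gives quotient 2482 and remainder 5.
Monday + 5 days → Saturday.

Saturday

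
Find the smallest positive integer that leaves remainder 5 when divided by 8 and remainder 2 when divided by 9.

29

x ≡ 5 (mod 8) gives x ∈ {5, 13, 21, 29}.
The first of these with x mod 9 = 2 is 29.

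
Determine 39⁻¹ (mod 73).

15

39·15 = 585 = 8·73 + 1, so 39⁻¹ ≡ 15 (mod 73).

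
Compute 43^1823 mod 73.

Successive squares of 43 mod 73: 43^1≡43, 43^2≡24, 43^4≡65, 43^8≡64, 43^16≡8, 43^32≡64, 43^64≡8, 43^128≡64, 43^256≡8, 43^512≡64, 43^1024≡8.
1823 = 1 + 2 + 4 + 8 + 16 + 256 + 512 + 1024, so 43^1823 ≡ 43·24·65·64·8·8·64·8 ≡ 17 (mod 73).

17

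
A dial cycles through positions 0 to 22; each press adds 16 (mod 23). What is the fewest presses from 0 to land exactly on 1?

13

16·13 = 208 = 9·23 + 1, so 16⁻¹ ≡ 13 (mod 23).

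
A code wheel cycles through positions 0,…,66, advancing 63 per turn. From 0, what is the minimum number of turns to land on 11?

The inverse of 63 mod 67 is 50 (since 63·50 = 3150 ≡ 1).
Multiplying both sides by 50: x ≡ 50·11 = 550 ≡ 14 (mod 67).

14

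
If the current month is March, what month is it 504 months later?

March

504 − 42·12 = 0, so 504 ≡ 0 (mod 12).
March + 0 months → March.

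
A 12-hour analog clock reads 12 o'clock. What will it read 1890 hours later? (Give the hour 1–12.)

Dividing 1890 by 12 gives quotient 157 and remainder 6.
12 + 6 → 6 on a 12-hour dial.

6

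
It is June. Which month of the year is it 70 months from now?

70 − 5·12 = 10, so 70 ≡ 10 (mod 12).
June + 10 months → April.

April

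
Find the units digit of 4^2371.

Last digits of 4^n: 4, 6 (period 2).
2371 mod 2 = 1, so the last digit matches 4^1 = 4.

4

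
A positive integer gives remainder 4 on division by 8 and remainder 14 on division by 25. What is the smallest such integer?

x ≡ 4 (mod 8) gives x ∈ {4, 12, 20, 28, 36, 44, 52, 60, …}.
The first of these with x mod 25 = 14 is 164.

164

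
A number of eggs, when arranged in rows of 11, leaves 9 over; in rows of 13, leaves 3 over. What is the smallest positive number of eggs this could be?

42

Since 13·6 ≡ 1 (mod 11), take x = 3 + 13·((9−3)·6 mod 11) = 3 + 13·3 = 42.
Check: 42 mod 11 = 9, 42 mod 13 = 3.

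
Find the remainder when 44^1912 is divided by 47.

27

By repeated squaring mod 47: 44^1≡44, 44^2≡9, 44^4≡34, 44^8≡28, 44^16≡32, 44^32≡37, 44^64≡6, 44^128≡36, 44^256≡27, 44^512≡24, 44^1024≡12.
Since 1912 = 8 + 16 + 32 + 64 + 256 + 512 + 1024 in binary, 44^1912 ≡ 28·32·37·6·27·24·12 ≡ 27 (mod 47).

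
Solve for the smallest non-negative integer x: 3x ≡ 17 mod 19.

The inverse of 3 mod 19 is 13 (since 3·13 = 39 ≡ 1).
Multiplying both sides by 13: x ≡ 13·17 = 221 ≡ 12 (mod 19).

12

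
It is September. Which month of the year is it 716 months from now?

May

716 = 59·12 + 8, so 716 mod 12 = 8.
September + 8 months → May.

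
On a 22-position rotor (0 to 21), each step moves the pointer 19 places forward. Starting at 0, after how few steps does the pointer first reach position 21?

The inverse of 19 mod 22 is 7 (since 19·7 = 133 ≡ 1).
Multiplying both sides by 7: x ≡ 7·21 = 147 ≡ 15 (mod 22).

15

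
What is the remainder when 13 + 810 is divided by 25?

810 mod 25 = 10 (since 32·25 = 800).
(13 + 10) mod 25 = 23.

23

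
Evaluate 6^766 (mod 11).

5

By repeated squaring mod 11: 6^1≡6, 6^2≡3, 6^4≡9, 6^8≡4, 6^16≡5, 6^32≡3, 6^64≡9, 6^128≡4, 6^256≡5, 6^512≡3.
766 = 2 + 4 + 8 + 16 + 32 + 64 + 128 + 512, so 6^766 ≡ 3·9·4·5·3·9·4·3 ≡ 5 (mod 11).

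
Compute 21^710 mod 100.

1

Square-and-reduce mod 100: 21^1≡21, 21^2≡41, 21^4≡81, 21^8≡61, 21^16≡21, 21^32≡41, 21^64≡81, 21^128≡61, 21^256≡21, 21^512≡41.
710 = 2 + 4 + 64 + 128 + 512, so 21^710 ≡ 41·81·81·61·41 ≡ 1 (mod 100).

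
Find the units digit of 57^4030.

Powers of 7 mod 10 repeat with period 4: 7, 9, 3, 1.
4030 leaves remainder 2 on division by 4, so 57^4030 ends in 9.

9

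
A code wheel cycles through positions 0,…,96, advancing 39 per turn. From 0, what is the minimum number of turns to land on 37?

The inverse of 39 mod 97 is 5 (since 39·5 = 195 ≡ 1).
So x ≡ 5·37 = 185 ≡ 88 (mod 97).
Check: 39·88 = 3432 = 35·97 + 37.

88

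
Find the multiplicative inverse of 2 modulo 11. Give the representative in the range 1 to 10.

2·6 = 12 = 1·11 + 1, so 2⁻¹ ≡ 6 (mod 11).

6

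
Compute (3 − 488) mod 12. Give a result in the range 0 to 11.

Dividing 488 by 12 gives quotient 40 and remainder 8.
(3 − 8) mod 12 = 7.

7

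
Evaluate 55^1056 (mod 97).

By repeated squaring mod 97: 55^1≡55, 55^2≡18, 55^4≡33, 55^8≡22, 55^16≡96, 55^32≡1, 55^64≡1, 55^128≡1, 55^256≡1, 55^512≡1, 55^1024≡1.
1056 = 32 + 1024, so 55^1056 ≡ 1·1 ≡ 1 (mod 97).

1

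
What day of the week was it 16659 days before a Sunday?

Dividing 16659 by 7 gives quotient 2379 and remainder 6.
Sunday − 6 days → Monday.

Monday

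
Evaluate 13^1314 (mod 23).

4

Successive squares of 13 mod 23: 13^1≡13, 13^2≡8, 13^4≡18, 13^8≡2, 13^16≡4, 13^32≡16, 13^64≡3, 13^128≡9, 13^256≡12, 13^512≡6, 13^1024≡13.
Since 1314 = 2 + 32 + 256 + 1024 in binary, 13^1314 ≡ 8·16·12·13 ≡ 4 (mod 23).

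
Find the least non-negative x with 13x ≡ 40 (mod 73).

The inverse of 13 mod 73 is 45 (since 13·45 = 585 ≡ 1).
So x ≡ 45·40 = 1800 ≡ 48 (mod 73).

48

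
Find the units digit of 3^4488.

1

The units digit of 3^n cycles with period 4: 3, 9, 7, 1, …
4488 leaves remainder 0 on division by 4, so 3^4488 ends in 1.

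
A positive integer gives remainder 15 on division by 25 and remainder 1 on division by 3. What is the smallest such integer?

x ≡ 1 (mod 3) gives x ∈ {1, 4, 7, 10, 13, 16, 19, 22, …}.
The first of these with x mod 25 = 15 is 40.

40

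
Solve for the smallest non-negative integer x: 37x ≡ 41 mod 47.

37⁻¹ ≡ 14 (mod 47) because 37·14 = 518 = 11·47 + 1.
So x ≡ 14·41 = 574 ≡ 10 (mod 47).

10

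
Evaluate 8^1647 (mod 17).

15

By repeated squaring mod 17: 8^1≡8, 8^2≡13, 8^4≡16, 8^8≡1, 8^16≡1, 8^32≡1, 8^64≡1, 8^128≡1, 8^256≡1, 8^512≡1, 8^1024≡1.
Since 1647 = 1 + 2 + 4 + 8 + 32 + 64 + 512 + 1024 in binary, 8^1647 ≡ 8·13·16·1·1·1·1·1 ≡ 15 (mod 17).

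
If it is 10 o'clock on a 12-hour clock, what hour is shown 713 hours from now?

713 − 59·12 = 5, so 713 ≡ 5 (mod 12).
10 + 5 → 3 on a 12-hour dial.

3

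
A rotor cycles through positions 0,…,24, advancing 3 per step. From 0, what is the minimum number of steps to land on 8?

11

The inverse of 3 mod 25 is 17 (since 3·17 = 51 ≡ 1).
Multiplying both sides by 17: x ≡ 17·8 = 136 ≡ 11 (mod 25).
Check: 3·11 = 33 = 1·25 + 8.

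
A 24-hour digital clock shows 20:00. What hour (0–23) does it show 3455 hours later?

19

3455 mod 24 = 23 (since 143·24 = 3432).
(20 + 23) mod 24 = 19.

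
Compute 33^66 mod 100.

By repeated squaring mod 100: 33^1≡33, 33^2≡89, 33^4≡21, 33^8≡41, 33^16≡81, 33^32≡61, 33^64≡21.
Since 66 = 2 + 64 in binary, 33^66 ≡ 89·21 ≡ 69 (mod 100).

69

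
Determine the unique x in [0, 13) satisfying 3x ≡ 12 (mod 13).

3⁻¹ ≡ 9 (mod 13) because 3·9 = 27 = 2·13 + 1.
Multiplying both sides by 9: x ≡ 9·12 = 108 ≡ 4 (mod 13).
Check: 3·4 = 12 = 0·13 + 12.

4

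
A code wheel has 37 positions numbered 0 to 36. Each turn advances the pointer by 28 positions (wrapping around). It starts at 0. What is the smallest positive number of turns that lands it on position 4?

16

28⁻¹ ≡ 4 (mod 37) because 28·4 = 112 = 3·37 + 1.
Multiplying both sides by 4: x ≡ 4·4 = 16 ≡ 16 (mod 37).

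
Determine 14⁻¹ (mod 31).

20

14·20 = 280 = 9·31 + 1, so 14⁻¹ ≡ 20 (mod 31).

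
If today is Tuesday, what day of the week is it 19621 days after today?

19621 mod 7 = 0 (since 2803·7 = 19621).
Tuesday + 0 days → Tuesday.

Tuesday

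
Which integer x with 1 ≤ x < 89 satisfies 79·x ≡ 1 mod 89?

80

79·80 = 6320 = 71·89 + 1, so 79⁻¹ ≡ 80 (mod 89).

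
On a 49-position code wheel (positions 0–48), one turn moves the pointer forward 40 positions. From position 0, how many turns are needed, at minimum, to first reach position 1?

49 = 1·40 + 9
40 = 4·9 + 4
9 = 2·4 + 1
4 = 4·1 + 0
Back-substituting gives 40·38 ≡ 1 (mod 49).

38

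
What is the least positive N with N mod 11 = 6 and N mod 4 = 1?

17

x ≡ 1 (mod 4) gives x ∈ {1, 5, 9, 13, 17}.
The first of these with x mod 11 = 6 is 17.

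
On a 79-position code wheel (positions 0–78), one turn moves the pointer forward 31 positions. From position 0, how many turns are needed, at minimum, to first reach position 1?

31·51 = 1581 = 20·79 + 1, so 31⁻¹ ≡ 51 (mod 79).

51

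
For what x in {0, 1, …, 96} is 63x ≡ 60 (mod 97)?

63⁻¹ ≡ 77 (mod 97) because 63·77 = 4851 = 50·97 + 1.
So x ≡ 77·60 = 4620 ≡ 61 (mod 97).
Check: 63·61 = 3843 = 39·97 + 60.

61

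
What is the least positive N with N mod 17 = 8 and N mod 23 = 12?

127

Since 23·3 ≡ 1 (mod 17), take x = 12 + 23·((8−12)·3 mod 17) = 12 + 23·5 = 127.
Check: 127 mod 17 = 8, 127 mod 23 = 12.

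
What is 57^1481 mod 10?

Powers of 7 mod 10 repeat with period 4: 7, 9, 3, 1.
1481 leaves remainder 1 on division by 4, so 57^1481 ends in 7.

7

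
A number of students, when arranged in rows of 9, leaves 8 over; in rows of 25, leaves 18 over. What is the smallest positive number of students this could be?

143

Since 25·4 ≡ 1 (mod 9), take x = 18 + 25·((8−18)·4 mod 9) = 18 + 25·5 = 143.
Check: 143 mod 9 = 8, 143 mod 25 = 18.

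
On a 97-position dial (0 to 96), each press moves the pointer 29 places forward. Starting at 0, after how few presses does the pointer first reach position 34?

48

The inverse of 29 mod 97 is 87 (since 29·87 = 2523 ≡ 1).
So x ≡ 87·34 = 2958 ≡ 48 (mod 97).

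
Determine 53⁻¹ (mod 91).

79

91 = 1·53 + 38
53 = 1·38 + 15
38 = 2·15 + 8
15 = 1·8 + 7
8 = 1·7 + 1
7 = 7·1 + 0
Back-substituting gives 53·79 ≡ 1 (mod 91).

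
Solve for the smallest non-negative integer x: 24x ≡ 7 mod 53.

29

The inverse of 24 mod 53 is 42 (since 24·42 = 1008 ≡ 1).
Multiplying both sides by 42: x ≡ 42·7 = 294 ≡ 29 (mod 53).
Check: 24·29 = 696 = 13·53 + 7.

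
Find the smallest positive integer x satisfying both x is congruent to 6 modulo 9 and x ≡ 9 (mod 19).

123

Since 19·1 ≡ 1 (mod 9), take x = 9 + 19·((6−9)·1 mod 9) = 9 + 19·6 = 123.
Check: 123 mod 9 = 6, 123 mod 19 = 9.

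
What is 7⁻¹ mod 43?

37

43 = 6·7 + 1
7 = 7·1 + 0
Back-substituting gives 7·37 ≡ 1 (mod 43).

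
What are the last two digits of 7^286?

By repeated squaring mod 100: 7^1≡7, 7^2≡49, 7^4≡1, 7^8≡1, 7^16≡1, 7^32≡1, 7^64≡1, 7^128≡1, 7^256≡1.
Since 286 = 2 + 4 + 8 + 16 + 256 in binary, 7^286 ≡ 49·1·1·1·1 ≡ 49 (mod 100).

49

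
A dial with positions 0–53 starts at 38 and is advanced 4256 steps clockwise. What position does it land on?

4256 = 78·54 + 44, so 4256 mod 54 = 44.
(38 + 44) mod 54 = 28.

28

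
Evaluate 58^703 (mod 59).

58

By repeated squaring mod 59: 58^1≡58, 58^2≡1, 58^4≡1, 58^8≡1, 58^16≡1, 58^32≡1, 58^64≡1, 58^128≡1, 58^256≡1, 58^512≡1.
703 = 1 + 2 + 4 + 8 + 16 + 32 + 128 + 512, so 58^703 ≡ 58·1·1·1·1·1·1·1 ≡ 58 (mod 59).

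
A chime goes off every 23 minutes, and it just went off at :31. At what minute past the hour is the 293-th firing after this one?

293·23 = 6739.
6739 mod 60 = 19 (since 112·60 = 6720).
(31 + 19) mod 60 = 50.

50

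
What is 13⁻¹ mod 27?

27 = 2·13 + 1
13 = 13·1 + 0
Back-substituting gives 13·25 ≡ 1 (mod 27).

25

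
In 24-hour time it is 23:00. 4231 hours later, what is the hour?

6

4231 − 176·24 = 7, so 4231 ≡ 7 (mod 24).
(23 + 7) mod 24 = 6.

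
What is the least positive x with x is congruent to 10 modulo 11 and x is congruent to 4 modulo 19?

Since 19·7 ≡ 1 (mod 11), take x = 4 + 19·((10−4)·7 mod 11) = 4 + 19·9 = 175.
Check: 175 mod 11 = 10, 175 mod 19 = 4.

175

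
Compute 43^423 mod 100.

7

By repeated squaring mod 100: 43^1≡43, 43^2≡49, 43^4≡1, 43^8≡1, 43^16≡1, 43^32≡1, 43^64≡1, 43^128≡1, 43^256≡1.
423 = 1 + 2 + 4 + 32 + 128 + 256, so 43^423 ≡ 43·49·1·1·1·1 ≡ 7 (mod 100).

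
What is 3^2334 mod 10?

Last digits of 3^n: 3, 9, 7, 1 (period 4).
2334 mod 4 = 2, so the last digit matches 3^2 = 9.

9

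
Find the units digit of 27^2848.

1

The units digit of 27^n cycles with period 4: 7, 9, 3, 1, …
2848 mod 4 = 0, so the last digit matches 7^4 = 1.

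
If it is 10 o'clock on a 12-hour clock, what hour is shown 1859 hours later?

9

Dividing 1859 by 12 gives quotient 154 and remainder 11.
10 + 11 → 9 on a 12-hour dial.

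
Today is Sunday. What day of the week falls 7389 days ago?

Dividing 7389 by 7 gives quotient 1055 and remainder 4.
Sunday − 4 days → Wednesday.

Wednesday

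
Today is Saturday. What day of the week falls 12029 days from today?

Tuesday

12029 = 1718·7 + 3, so 12029 mod 7 = 3.
Saturday + 3 days → Tuesday.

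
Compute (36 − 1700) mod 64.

0

1700 − 26·64 = 36, so 1700 ≡ 36 (mod 64).
(36 − 36) mod 64 = 0.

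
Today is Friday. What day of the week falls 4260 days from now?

Tuesday

Dividing 4260 by 7 gives quotient 608 and remainder 4.
Friday + 4 days → Tuesday.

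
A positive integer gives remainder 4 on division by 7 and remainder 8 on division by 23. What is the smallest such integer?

123

x ≡ 4 (mod 7) gives x ∈ {4, 11, 18, 25, 32, 39, 46, 53, …}.
The first of these with x mod 23 = 8 is 123.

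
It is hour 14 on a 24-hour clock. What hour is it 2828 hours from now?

2828 = 117·24 + 20, so 2828 mod 24 = 20.
(14 + 20) mod 24 = 10.

10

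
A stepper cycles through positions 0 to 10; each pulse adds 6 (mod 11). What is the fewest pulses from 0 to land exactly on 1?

2

6·2 = 12 = 1·11 + 1, so 6⁻¹ ≡ 2 (mod 11).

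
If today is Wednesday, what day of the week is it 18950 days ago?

18950 = 2707·7 + 1, so 18950 mod 7 = 1.
Wednesday − 1 day → Tuesday.

Tuesday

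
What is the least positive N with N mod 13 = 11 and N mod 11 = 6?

50

Since 11·6 ≡ 1 (mod 13), take x = 6 + 11·((11−6)·6 mod 13) = 6 + 11·4 = 50.
Check: 50 mod 13 = 11, 50 mod 11 = 6.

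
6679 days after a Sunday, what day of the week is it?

6679 − 954·7 = 1, so 6679 ≡ 1 (mod 7).
Sunday + 1 day → Monday.

Monday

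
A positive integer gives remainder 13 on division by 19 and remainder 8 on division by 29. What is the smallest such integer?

298

Since 29·2 ≡ 1 (mod 19), take x = 8 + 29·((13−8)·2 mod 19) = 8 + 29·10 = 298.
Check: 298 mod 19 = 13, 298 mod 29 = 8.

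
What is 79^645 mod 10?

9

Powers of 9 mod 10 repeat with period 2: 9, 1.
645 mod 2 = 1, so the last digit matches 9^1 = 9.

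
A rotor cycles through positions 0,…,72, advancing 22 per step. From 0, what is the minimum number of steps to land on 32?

22⁻¹ ≡ 10 (mod 73) because 22·10 = 220 = 3·73 + 1.
Multiplying both sides by 10: x ≡ 10·32 = 320 ≡ 28 (mod 73).
Check: 22·28 = 616 = 8·73 + 32.

28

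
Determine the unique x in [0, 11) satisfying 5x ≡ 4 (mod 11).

The inverse of 5 mod 11 is 9 (since 5·9 = 45 ≡ 1).
Multiplying both sides by 9: x ≡ 9·4 = 36 ≡ 3 (mod 11).

3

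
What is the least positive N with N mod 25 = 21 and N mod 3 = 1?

46

x ≡ 1 (mod 3) gives x ∈ {1, 4, 7, 10, 13, 16, 19, 22, …}.
The first of these with x mod 25 = 21 is 46.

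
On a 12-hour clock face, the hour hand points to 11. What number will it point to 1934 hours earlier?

9

1934 − 161·12 = 2, so 1934 ≡ 2 (mod 12).
11 − 2 → 9 on a 12-hour dial.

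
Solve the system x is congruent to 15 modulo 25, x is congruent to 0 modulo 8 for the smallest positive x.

Since 8·22 ≡ 1 (mod 25), take x = 0 + 8·((15−0)·22 mod 25) = 0 + 8·5 = 40.
Check: 40 mod 25 = 15, 40 mod 8 = 0.

40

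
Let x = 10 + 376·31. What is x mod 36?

2

376·31 = 11656.
Dividing 11656 by 36 gives quotient 323 and remainder 28.
(10 + 28) mod 36 = 2.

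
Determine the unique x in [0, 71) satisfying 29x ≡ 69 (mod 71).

The inverse of 29 mod 71 is 49 (since 29·49 = 1421 ≡ 1).
Multiplying both sides by 49: x ≡ 49·69 = 3381 ≡ 44 (mod 71).

44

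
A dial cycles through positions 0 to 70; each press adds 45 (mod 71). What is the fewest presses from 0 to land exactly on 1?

45·30 = 1350 = 19·71 + 1, so 45⁻¹ ≡ 30 (mod 71).

30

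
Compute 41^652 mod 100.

By repeated squaring mod 100: 41^1≡41, 41^2≡81, 41^4≡61, 41^8≡21, 41^16≡41, 41^32≡81, 41^64≡61, 41^128≡21, 41^256≡41, 41^512≡81.
652 = 4 + 8 + 128 + 512, so 41^652 ≡ 61·21·21·81 ≡ 81 (mod 100).

81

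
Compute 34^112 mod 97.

Square-and-reduce mod 97: 34^1≡34, 34^2≡89, 34^4≡64, 34^8≡22, 34^16≡96, 34^32≡1, 34^64≡1.
Since 112 = 16 + 32 + 64 in binary, 34^112 ≡ 96·1·1 ≡ 96 (mod 97).

96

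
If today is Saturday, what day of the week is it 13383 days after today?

Dividing 13383 by 7 gives quotient 1911 and remainder 6.
Saturday + 6 days → Friday.

Friday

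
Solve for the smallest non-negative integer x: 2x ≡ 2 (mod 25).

1

2⁻¹ ≡ 13 (mod 25) because 2·13 = 26 = 1·25 + 1.
So x ≡ 13·2 = 26 ≡ 1 (mod 25).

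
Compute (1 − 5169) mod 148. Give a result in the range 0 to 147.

Dividing 5169 by 148 gives quotient 34 and remainder 137.
(1 − 137) mod 148 = 12.

12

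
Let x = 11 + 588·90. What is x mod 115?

588·90 = 52920.
52920 mod 115 = 20 (since 460·115 = 52900).
(11 + 20) mod 115 = 31.

31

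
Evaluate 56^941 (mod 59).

34

Square-and-reduce mod 59: 56^1≡56, 56^2≡9, 56^4≡22, 56^8≡12, 56^16≡26, 56^32≡27, 56^64≡21, 56^128≡28, 56^256≡17, 56^512≡53.
Since 941 = 1 + 4 + 8 + 32 + 128 + 256 + 512 in binary, 56^941 ≡ 56·22·12·27·28·17·53 ≡ 34 (mod 59).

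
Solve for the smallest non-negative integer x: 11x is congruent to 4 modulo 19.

11⁻¹ ≡ 7 (mod 19) because 11·7 = 77 = 4·19 + 1.
Multiplying both sides by 7: x ≡ 7·4 = 28 ≡ 9 (mod 19).
Check: 11·9 = 99 = 5·19 + 4.

9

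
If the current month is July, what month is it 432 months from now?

July

432 − 36·12 = 0, so 432 ≡ 0 (mod 12).
July + 0 months → July.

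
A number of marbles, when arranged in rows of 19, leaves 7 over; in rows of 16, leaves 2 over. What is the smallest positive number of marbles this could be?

178

x ≡ 2 (mod 16) gives x ∈ {2, 18, 34, 50, 66, 82, 98, 114, …}.
The first of these with x mod 19 = 7 is 178.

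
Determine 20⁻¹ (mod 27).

20·23 = 460 = 17·27 + 1, so 20⁻¹ ≡ 23 (mod 27).

23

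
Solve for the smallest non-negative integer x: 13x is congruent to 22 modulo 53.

18

The inverse of 13 mod 53 is 49 (since 13·49 = 637 ≡ 1).
So x ≡ 49·22 = 1078 ≡ 18 (mod 53).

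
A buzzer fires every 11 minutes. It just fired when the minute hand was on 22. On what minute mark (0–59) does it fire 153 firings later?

153·11 = 1683.
1683 − 28·60 = 3, so 1683 ≡ 3 (mod 60).
(22 + 3) mod 60 = 25.

25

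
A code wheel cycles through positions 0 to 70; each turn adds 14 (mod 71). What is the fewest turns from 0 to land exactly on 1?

71 = 5·14 + 1
14 = 14·1 + 0
Back-substituting gives 14·66 ≡ 1 (mod 71).

66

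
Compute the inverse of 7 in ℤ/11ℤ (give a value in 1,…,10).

7·8 = 56 = 5·11 + 1, so 7⁻¹ ≡ 8 (mod 11).

8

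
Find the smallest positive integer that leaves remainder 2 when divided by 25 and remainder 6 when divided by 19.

x ≡ 6 (mod 19) gives x ∈ {6, 25, 44, 63, 82, 101, 120, 139, …}.
The first of these with x mod 25 = 2 is 177.

177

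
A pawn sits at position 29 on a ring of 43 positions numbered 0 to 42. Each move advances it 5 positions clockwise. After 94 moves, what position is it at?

94·5 = 470.
Dividing 470 by 43 gives quotient 10 and remainder 40.
(29 + 40) mod 43 = 26.

26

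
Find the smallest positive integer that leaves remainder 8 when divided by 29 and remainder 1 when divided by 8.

x ≡ 1 (mod 8) gives x ∈ {1, 9, 17, 25, 33, 41, 49, 57, …}.
The first of these with x mod 29 = 8 is 153.

153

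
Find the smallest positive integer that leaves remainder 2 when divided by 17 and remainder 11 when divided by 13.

Since 13·4 ≡ 1 (mod 17), take x = 11 + 13·((2−11)·4 mod 17) = 11 + 13·15 = 206.
Check: 206 mod 17 = 2, 206 mod 13 = 11.

206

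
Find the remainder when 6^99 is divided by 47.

4

Square-and-reduce mod 47: 6^1≡6, 6^2≡36, 6^4≡27, 6^8≡24, 6^16≡12, 6^32≡3, 6^64≡9.
Since 99 = 1 + 2 + 32 + 64 in binary, 6^99 ≡ 6·36·3·9 ≡ 4 (mod 47).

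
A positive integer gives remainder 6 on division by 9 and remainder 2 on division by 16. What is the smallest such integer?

114

x ≡ 6 (mod 9) gives x ∈ {6, 15, 24, 33, 42, 51, 60, 69, …}.
The first of these with x mod 16 = 2 is 114.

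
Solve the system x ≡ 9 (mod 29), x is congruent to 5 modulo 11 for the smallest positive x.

x ≡ 5 (mod 11) gives x ∈ {5, 16, 27, 38}.
The first of these with x mod 29 = 9 is 38.

38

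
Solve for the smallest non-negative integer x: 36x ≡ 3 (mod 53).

31

36⁻¹ ≡ 28 (mod 53) because 36·28 = 1008 = 19·53 + 1.
Multiplying both sides by 28: x ≡ 28·3 = 84 ≡ 31 (mod 53).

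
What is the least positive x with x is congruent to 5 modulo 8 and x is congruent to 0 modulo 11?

Since 11·3 ≡ 1 (mod 8), take x = 0 + 11·((5−0)·3 mod 8) = 0 + 11·7 = 77.
Check: 77 mod 8 = 5, 77 mod 11 = 0.

77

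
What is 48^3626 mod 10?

4

Last digits of 8^n: 8, 4, 2, 6 (period 4).
3626 mod 4 = 2, so the last digit matches 8^2 = 4.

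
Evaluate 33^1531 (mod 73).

Square-and-reduce mod 73: 33^1≡33, 33^2≡67, 33^4≡36, 33^8≡55, 33^16≡32, 33^32≡2, 33^64≡4, 33^128≡16, 33^256≡37, 33^512≡55, 33^1024≡32.
Since 1531 = 1 + 2 + 8 + 16 + 32 + 64 + 128 + 256 + 1024 in binary, 33^1531 ≡ 33·67·55·32·2·4·16·37·32 ≡ 15 (mod 73).

15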